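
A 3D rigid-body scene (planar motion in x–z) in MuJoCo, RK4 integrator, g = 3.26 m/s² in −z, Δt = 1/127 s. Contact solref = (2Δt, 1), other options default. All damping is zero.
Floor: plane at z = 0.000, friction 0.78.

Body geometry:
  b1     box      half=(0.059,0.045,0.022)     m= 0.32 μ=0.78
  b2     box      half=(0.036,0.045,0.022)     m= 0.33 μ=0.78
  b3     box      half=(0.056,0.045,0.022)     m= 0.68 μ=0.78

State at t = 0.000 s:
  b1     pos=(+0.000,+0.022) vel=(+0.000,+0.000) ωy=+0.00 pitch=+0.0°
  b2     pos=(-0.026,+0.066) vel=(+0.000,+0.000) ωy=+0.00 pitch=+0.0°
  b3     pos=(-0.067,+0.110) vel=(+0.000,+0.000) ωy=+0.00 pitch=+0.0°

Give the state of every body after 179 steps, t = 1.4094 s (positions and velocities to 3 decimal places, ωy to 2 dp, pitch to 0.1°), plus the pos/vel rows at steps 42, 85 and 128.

State at t = 1.4094 s:
  b1     pos=(+0.000,+0.022) vel=(+0.000,+0.000) ωy=+0.00 pitch=+0.0°
  b2     pos=(-0.026,+0.066) vel=(+0.000,+0.000) ωy=+0.00 pitch=+0.0°
  b3     pos=(-0.088,+0.056) vel=(+0.000,+0.000) ωy=+0.00 pitch=-90.0°

Key-timestep trajectory:
   step    t(s)  b1.x    b1.z    b1.vx   b1.vz   b2.x    b2.z    b2.vx   b2.vz   b3.x    b3.z    b3.vx   b3.vz 
     42  0.3307   +0.000  +0.022  +0.000  +0.000   -0.026  +0.066  +0.001  +0.000   -0.081  +0.100  -0.084  -0.120
     85  0.6693   +0.000  +0.022  +0.000  +0.000   -0.026  +0.066  +0.000  +0.000   -0.091  +0.057  +0.075  -0.025
    128  1.0079   +0.000  +0.022  +0.000  +0.000   -0.026  +0.066  +0.000  +0.000   -0.088  +0.056  +0.043  +0.001


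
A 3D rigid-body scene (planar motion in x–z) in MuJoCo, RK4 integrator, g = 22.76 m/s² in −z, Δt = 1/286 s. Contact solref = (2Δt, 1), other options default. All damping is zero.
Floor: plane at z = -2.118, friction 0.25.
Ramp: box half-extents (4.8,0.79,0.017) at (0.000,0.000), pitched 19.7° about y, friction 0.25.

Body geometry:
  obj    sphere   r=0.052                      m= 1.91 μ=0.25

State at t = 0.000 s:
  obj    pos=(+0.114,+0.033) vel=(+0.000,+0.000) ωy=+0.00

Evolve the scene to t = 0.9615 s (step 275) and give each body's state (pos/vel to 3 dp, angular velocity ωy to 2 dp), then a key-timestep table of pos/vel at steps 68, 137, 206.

State at t = 0.9615 s:
  obj    pos=(+2.499,-0.822) vel=(+4.961,-1.776) ωy=+101.32

Key-timestep trajectory:
   step    t(s)  obj.x    obj.z    obj.vx   obj.vz 
     68  0.2378   +0.260  -0.020  +1.227  -0.439
    137  0.4790   +0.706  -0.179  +2.472  -0.885
    206  0.7203   +1.452  -0.447  +3.716  -1.331


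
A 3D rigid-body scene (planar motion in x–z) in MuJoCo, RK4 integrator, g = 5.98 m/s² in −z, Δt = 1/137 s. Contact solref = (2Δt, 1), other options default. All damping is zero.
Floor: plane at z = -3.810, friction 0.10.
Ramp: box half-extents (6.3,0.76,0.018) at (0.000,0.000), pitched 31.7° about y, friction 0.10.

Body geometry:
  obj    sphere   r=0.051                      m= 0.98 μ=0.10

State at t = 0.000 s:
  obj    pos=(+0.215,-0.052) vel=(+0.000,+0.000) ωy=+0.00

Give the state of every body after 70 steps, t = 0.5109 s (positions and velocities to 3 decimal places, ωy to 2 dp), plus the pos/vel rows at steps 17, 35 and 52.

State at t = 0.5109 s:
  obj    pos=(+0.508,-0.232) vel=(+1.151,-0.694) ωy=+12.81

Key-timestep trajectory:
   step    t(s)  obj.x    obj.z    obj.vx   obj.vz 
     17  0.1241   +0.232  -0.062  +0.282  -0.163
     35  0.2555   +0.288  -0.097  +0.569  -0.361
     52  0.3796   +0.377  -0.151  +0.847  -0.533


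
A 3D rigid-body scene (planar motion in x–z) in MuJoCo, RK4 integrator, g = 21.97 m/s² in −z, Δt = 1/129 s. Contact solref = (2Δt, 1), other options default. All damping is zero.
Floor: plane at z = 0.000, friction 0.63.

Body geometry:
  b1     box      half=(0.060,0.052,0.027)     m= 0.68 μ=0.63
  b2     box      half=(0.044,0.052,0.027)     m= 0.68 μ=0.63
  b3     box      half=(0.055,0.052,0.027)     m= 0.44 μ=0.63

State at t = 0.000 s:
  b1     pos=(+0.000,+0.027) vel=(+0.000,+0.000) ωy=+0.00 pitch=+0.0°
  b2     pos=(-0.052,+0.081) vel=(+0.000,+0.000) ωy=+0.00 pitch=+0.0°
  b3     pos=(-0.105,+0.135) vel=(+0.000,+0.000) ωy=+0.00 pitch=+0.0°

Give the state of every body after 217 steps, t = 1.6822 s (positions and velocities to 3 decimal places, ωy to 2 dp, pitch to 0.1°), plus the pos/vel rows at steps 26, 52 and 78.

State at t = 1.6822 s:
  b1     pos=(+0.000,+0.027) vel=(+0.000,+0.000) ωy=+0.00 pitch=+0.0°
  b2     pos=(-0.094,+0.044) vel=(+0.000,+0.000) ωy=+0.00 pitch=-90.0°
  b3     pos=(-0.195,+0.055) vel=(+0.000,+0.000) ωy=+0.00 pitch=-90.0°

Key-timestep trajectory:
   step    t(s)  b1.x    b1.z    b1.vx   b1.vz   b2.x    b2.z    b2.vx   b2.vz   b3.x    b3.z    b3.vx   b3.vz 
     26  0.2016   +0.000  +0.027  +0.000  +0.000   -0.096  +0.039  -0.112  -0.268   -0.180  +0.057  -0.442  +0.070
     52  0.4031   +0.000  +0.027  +0.000  +0.000   -0.094  +0.044  +0.000  +0.000   -0.213  +0.061  +0.081  -0.011
     78  0.6047   +0.000  +0.027  +0.000  +0.000   -0.094  +0.044  +0.000  +0.000   -0.194  +0.055  -0.284  -0.155


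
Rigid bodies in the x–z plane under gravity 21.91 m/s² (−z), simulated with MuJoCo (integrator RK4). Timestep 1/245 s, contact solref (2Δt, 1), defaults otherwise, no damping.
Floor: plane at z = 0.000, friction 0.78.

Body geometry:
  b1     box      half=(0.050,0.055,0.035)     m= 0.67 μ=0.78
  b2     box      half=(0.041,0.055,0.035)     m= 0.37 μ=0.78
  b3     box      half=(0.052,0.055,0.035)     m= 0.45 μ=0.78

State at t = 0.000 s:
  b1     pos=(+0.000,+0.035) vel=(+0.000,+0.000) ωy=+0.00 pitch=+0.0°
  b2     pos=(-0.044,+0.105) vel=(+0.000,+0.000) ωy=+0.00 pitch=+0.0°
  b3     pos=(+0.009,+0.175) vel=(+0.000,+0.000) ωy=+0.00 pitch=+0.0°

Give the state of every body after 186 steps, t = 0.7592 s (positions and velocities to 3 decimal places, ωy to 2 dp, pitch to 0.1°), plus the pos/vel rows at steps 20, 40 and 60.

State at t = 0.7592 s:
  b1     pos=(+0.000,+0.035) vel=(+0.000,+0.000) ωy=+0.00 pitch=+0.0°
  b2     pos=(-0.044,+0.105) vel=(+0.000,+0.000) ωy=+0.00 pitch=-0.1°
  b3     pos=(+0.136,+0.035) vel=(+0.000,+0.000) ωy=+0.00 pitch=+180.0°

Key-timestep trajectory:
   step    t(s)  b1.x    b1.z    b1.vx   b1.vz   b2.x    b2.z    b2.vx   b2.vz   b3.x    b3.z    b3.vx   b3.vz 
     20  0.0816   +0.000  +0.035  +0.000  +0.000   -0.044  +0.105  -0.001  +0.000   +0.021  +0.168  +0.302  -0.264
     40  0.1633   +0.000  +0.035  +0.000  +0.001   -0.044  +0.105  +0.000  +0.001   +0.058  +0.122  +0.798  -0.361
     60  0.2449   +0.000  +0.035  +0.000  +0.000   -0.044  +0.105  +0.000  +0.000   +0.127  +0.052  +0.838  -1.724


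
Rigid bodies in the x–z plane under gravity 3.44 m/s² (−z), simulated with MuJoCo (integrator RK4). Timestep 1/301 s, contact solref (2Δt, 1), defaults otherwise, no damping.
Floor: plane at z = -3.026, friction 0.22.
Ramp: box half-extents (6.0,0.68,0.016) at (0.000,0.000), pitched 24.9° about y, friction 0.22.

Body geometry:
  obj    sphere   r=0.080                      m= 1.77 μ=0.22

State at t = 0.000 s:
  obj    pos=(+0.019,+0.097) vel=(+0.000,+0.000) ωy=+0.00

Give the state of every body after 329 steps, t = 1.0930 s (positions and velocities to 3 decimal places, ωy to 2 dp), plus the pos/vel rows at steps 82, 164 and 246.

State at t = 1.0930 s:
  obj    pos=(+0.580,-0.163) vel=(+1.026,-0.476) ωy=+14.13

Key-timestep trajectory:
   step    t(s)  obj.x    obj.z    obj.vx   obj.vz 
     82  0.2724   +0.054  +0.081  +0.256  -0.119
    164  0.5449   +0.158  +0.032  +0.511  -0.237
    246  0.8173   +0.332  -0.048  +0.767  -0.356


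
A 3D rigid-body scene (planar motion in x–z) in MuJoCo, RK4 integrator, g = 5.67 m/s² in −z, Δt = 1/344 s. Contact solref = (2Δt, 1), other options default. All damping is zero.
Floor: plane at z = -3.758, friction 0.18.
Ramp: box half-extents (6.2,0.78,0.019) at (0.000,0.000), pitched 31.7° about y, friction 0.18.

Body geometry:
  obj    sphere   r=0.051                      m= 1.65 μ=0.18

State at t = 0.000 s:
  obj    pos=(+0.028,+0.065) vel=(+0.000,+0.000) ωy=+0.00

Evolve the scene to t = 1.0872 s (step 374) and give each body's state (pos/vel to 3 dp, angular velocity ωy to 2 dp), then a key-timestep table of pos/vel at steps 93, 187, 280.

State at t = 1.0872 s:
  obj    pos=(+1.098,-0.596) vel=(+1.969,-1.216) ωy=+45.36

Key-timestep trajectory:
   step    t(s)  obj.x    obj.z    obj.vx   obj.vz 
     93  0.2703   +0.094  +0.024  +0.490  -0.302
    187  0.5436   +0.296  -0.100  +0.984  -0.608
    280  0.8140   +0.628  -0.306  +1.474  -0.910


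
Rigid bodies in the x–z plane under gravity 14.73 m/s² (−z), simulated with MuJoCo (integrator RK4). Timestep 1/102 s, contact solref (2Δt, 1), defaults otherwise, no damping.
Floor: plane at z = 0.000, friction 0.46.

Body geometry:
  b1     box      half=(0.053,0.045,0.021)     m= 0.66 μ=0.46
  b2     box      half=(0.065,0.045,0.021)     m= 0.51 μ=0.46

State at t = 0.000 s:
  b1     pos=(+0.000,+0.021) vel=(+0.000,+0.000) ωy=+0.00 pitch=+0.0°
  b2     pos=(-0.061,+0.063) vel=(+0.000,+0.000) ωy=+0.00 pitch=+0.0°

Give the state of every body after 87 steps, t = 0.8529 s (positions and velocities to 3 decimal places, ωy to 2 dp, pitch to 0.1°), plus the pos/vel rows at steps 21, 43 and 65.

State at t = 0.8529 s:
  b1     pos=(+0.001,+0.021) vel=(+0.001,+0.000) ωy=+0.00 pitch=+0.0°
  b2     pos=(-0.073,+0.054) vel=(-0.002,-0.001) ωy=+0.03 pitch=-33.8°

Key-timestep trajectory:
   step    t(s)  b1.x    b1.z    b1.vx   b1.vz   b2.x    b2.z    b2.vx   b2.vz 
     21  0.2059   +0.000  +0.021  +0.001  +0.000   -0.071  +0.054  -0.002  +0.014
     43  0.4216   +0.000  +0.021  +0.001  +0.000   -0.072  +0.054  -0.002  -0.001
     65  0.6373   +0.000  +0.021  +0.001  +0.000   -0.072  +0.054  -0.002  -0.001


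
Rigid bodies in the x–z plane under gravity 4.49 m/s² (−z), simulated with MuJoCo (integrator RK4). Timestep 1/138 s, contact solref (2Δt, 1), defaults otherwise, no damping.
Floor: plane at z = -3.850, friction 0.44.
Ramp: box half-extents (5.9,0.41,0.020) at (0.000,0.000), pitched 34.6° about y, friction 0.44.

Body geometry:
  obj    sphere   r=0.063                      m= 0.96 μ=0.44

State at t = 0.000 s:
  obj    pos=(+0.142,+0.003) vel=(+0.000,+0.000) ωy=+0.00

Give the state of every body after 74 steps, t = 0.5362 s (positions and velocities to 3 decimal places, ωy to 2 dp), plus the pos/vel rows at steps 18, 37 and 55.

State at t = 0.5362 s:
  obj    pos=(+0.358,-0.146) vel=(+0.804,-0.555) ωy=+15.49

Key-timestep trajectory:
   step    t(s)  obj.x    obj.z    obj.vx   obj.vz 
     18  0.1304   +0.155  -0.006  +0.196  -0.135
     37  0.2681   +0.196  -0.034  +0.402  -0.277
     55  0.3986   +0.261  -0.079  +0.598  -0.412


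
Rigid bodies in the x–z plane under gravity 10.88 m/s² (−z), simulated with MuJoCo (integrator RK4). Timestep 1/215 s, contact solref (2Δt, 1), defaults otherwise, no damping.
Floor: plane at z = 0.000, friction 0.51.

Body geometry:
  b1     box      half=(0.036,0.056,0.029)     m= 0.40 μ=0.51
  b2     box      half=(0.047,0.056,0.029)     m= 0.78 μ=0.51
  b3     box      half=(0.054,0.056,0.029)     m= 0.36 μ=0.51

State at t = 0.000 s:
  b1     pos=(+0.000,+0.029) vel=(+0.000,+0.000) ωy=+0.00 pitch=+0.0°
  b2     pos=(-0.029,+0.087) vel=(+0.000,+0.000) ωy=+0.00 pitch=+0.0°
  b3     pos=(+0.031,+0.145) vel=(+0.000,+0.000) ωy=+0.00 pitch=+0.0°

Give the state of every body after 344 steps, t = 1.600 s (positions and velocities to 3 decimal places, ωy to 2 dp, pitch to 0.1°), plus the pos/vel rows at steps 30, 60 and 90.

State at t = 1.600 s:
  b1     pos=(+0.000,+0.029) vel=(+0.000,+0.000) ωy=+0.00 pitch=+0.0°
  b2     pos=(-0.029,+0.087) vel=(+0.000,+0.000) ωy=+0.00 pitch=+0.0°
  b3     pos=(+0.068,+0.054) vel=(+0.000,+0.000) ωy=+0.00 pitch=+90.0°

Key-timestep trajectory:
   step    t(s)  b1.x    b1.z    b1.vx   b1.vz   b2.x    b2.z    b2.vx   b2.vz   b3.x    b3.z    b3.vx   b3.vz 
     30  0.1395   +0.000  +0.029  +0.000  +0.000   -0.029  +0.087  +0.000  +0.000   +0.048  +0.128  +0.207  -0.398
     60  0.2791   +0.000  +0.029  +0.000  +0.000   -0.029  +0.087  +0.000  +0.000   +0.077  +0.058  -0.011  +0.016
     90  0.4186   +0.000  +0.029  +0.000  +0.001   -0.029  +0.087  -0.002  +0.000   +0.066  +0.055  +0.090  -0.043


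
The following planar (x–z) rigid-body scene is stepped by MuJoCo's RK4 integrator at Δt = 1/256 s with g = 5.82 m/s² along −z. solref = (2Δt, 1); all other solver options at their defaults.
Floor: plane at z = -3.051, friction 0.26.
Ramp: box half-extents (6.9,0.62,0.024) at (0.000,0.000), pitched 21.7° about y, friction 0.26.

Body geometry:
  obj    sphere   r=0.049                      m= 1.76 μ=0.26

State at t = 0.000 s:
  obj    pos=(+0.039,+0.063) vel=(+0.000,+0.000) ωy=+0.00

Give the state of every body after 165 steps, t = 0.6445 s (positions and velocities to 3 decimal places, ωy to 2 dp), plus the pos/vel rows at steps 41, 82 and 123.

State at t = 0.6445 s:
  obj    pos=(+0.336,-0.055) vel=(+0.921,-0.366) ωy=+20.21

Key-timestep trajectory:
   step    t(s)  obj.x    obj.z    obj.vx   obj.vz 
     41  0.1602   +0.057  +0.056  +0.229  -0.091
     82  0.3203   +0.112  +0.034  +0.458  -0.182
    123  0.4805   +0.204  -0.003  +0.686  -0.273


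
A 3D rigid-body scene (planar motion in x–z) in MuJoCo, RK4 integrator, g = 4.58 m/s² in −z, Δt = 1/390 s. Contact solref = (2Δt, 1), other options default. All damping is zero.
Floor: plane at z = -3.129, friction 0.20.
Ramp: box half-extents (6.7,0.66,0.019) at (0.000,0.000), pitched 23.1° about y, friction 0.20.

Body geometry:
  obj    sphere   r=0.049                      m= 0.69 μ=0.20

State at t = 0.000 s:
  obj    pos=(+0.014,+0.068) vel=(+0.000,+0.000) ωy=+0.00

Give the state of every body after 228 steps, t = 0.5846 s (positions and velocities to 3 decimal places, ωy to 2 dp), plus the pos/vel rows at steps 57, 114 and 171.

State at t = 0.5846 s:
  obj    pos=(+0.216,-0.018) vel=(+0.690,-0.294) ωy=+15.31

Key-timestep trajectory:
   step    t(s)  obj.x    obj.z    obj.vx   obj.vz 
     57  0.1462   +0.027  +0.063  +0.173  -0.074
    114  0.2923   +0.064  +0.046  +0.345  -0.147
    171  0.4385   +0.127  +0.020  +0.518  -0.221


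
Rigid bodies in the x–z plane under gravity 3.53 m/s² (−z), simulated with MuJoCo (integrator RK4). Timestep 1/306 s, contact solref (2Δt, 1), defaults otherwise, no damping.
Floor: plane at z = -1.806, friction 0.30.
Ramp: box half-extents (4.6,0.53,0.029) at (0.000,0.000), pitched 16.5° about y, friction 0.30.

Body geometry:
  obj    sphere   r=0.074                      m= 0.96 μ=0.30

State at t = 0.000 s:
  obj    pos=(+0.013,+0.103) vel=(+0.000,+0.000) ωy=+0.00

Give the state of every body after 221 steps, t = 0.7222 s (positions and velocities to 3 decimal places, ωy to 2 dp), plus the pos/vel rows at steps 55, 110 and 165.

State at t = 0.7222 s:
  obj    pos=(+0.192,+0.050) vel=(+0.496,-0.147) ωy=+6.99

Key-timestep trajectory:
   step    t(s)  obj.x    obj.z    obj.vx   obj.vz 
     55  0.1797   +0.024  +0.100  +0.123  -0.037
    110  0.3595   +0.058  +0.090  +0.247  -0.073
    165  0.5392   +0.113  +0.074  +0.370  -0.110


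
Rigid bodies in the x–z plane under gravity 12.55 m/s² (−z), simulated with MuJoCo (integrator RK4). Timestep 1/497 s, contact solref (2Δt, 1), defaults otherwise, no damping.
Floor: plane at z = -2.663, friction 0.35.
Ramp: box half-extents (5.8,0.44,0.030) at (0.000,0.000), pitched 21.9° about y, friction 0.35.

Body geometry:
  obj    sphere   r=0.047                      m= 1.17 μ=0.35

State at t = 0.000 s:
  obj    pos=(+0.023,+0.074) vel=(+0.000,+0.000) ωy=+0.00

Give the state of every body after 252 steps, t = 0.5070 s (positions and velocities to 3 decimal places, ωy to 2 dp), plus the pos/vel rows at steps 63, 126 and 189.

State at t = 0.5070 s:
  obj    pos=(+0.422,-0.087) vel=(+1.573,-0.632) ωy=+36.07

Key-timestep trajectory:
   step    t(s)  obj.x    obj.z    obj.vx   obj.vz 
     63  0.1268   +0.048  +0.064  +0.393  -0.158
    126  0.2535   +0.123  +0.034  +0.787  -0.316
    189  0.3803   +0.247  -0.016  +1.180  -0.474


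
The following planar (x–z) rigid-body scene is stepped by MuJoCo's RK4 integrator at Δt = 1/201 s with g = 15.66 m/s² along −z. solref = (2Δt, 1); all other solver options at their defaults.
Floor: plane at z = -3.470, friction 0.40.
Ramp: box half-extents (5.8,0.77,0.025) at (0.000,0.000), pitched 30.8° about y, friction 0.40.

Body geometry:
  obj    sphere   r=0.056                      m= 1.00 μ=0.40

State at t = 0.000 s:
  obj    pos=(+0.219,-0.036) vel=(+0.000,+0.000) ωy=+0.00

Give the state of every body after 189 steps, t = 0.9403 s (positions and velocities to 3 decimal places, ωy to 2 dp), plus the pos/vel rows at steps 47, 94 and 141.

State at t = 0.9403 s:
  obj    pos=(+2.394,-1.333) vel=(+4.626,-2.758) ωy=+96.16

Key-timestep trajectory:
   step    t(s)  obj.x    obj.z    obj.vx   obj.vz 
     47  0.2338   +0.354  -0.116  +1.151  -0.686
     94  0.4677   +0.757  -0.357  +2.301  -1.372
    141  0.7015   +1.430  -0.758  +3.451  -2.057


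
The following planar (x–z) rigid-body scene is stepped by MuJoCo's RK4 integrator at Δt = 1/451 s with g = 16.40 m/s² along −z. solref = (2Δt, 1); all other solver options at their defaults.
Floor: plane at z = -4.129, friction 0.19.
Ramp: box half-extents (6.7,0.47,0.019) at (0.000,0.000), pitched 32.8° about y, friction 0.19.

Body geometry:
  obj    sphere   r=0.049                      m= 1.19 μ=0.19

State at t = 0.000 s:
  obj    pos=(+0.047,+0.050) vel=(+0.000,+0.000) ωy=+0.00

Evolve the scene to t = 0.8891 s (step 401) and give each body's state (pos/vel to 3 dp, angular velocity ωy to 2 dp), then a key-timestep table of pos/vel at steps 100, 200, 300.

State at t = 0.8891 s:
  obj    pos=(+2.156,-1.309) vel=(+4.743,-3.057) ωy=+115.13

Key-timestep trajectory:
   step    t(s)  obj.x    obj.z    obj.vx   obj.vz 
    100  0.2217   +0.179  -0.034  +1.183  -0.762
    200  0.4435   +0.572  -0.288  +2.366  -1.525
    300  0.6652   +1.228  -0.710  +3.548  -2.287


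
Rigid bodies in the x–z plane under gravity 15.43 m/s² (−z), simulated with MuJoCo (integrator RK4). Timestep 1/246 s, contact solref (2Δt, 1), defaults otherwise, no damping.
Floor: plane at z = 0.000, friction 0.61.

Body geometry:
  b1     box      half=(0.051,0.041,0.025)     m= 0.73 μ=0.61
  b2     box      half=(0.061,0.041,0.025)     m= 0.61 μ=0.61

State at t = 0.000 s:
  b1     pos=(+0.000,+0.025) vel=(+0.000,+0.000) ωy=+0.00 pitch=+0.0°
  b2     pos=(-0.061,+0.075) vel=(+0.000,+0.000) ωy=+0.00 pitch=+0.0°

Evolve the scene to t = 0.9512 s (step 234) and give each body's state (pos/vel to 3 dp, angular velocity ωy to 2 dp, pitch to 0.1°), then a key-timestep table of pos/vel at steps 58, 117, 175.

State at t = 0.9512 s:
  b1     pos=(+0.000,+0.025) vel=(+0.000,+0.000) ωy=+0.00 pitch=+0.0°
  b2     pos=(-0.076,+0.061) vel=(+0.000,+0.000) ωy=+0.01 pitch=-44.4°

Key-timestep trajectory:
   step    t(s)  b1.x    b1.z    b1.vx   b1.vz   b2.x    b2.z    b2.vx   b2.vz 
     58  0.2358   +0.000  +0.025  +0.000  +0.000   -0.080  +0.062  +0.128  -0.043
    117  0.4756   +0.000  +0.025  +0.000  +0.000   -0.076  +0.061  +0.000  +0.000
    175  0.7114   +0.000  +0.025  +0.000  +0.000   -0.076  +0.061  +0.000  +0.000


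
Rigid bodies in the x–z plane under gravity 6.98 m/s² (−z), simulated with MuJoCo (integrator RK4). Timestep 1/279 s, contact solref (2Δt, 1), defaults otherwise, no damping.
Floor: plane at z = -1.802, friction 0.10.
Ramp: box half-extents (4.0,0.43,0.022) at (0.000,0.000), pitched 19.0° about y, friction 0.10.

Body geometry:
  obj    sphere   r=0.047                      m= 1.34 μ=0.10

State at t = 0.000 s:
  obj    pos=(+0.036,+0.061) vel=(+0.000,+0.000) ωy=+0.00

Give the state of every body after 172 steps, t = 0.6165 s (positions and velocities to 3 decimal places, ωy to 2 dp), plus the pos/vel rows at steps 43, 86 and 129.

State at t = 0.6165 s:
  obj    pos=(+0.328,-0.040) vel=(+0.946,-0.326) ωy=+21.28

Key-timestep trajectory:
   step    t(s)  obj.x    obj.z    obj.vx   obj.vz 
     43  0.1541   +0.054  +0.054  +0.237  -0.081
     86  0.3082   +0.109  +0.035  +0.473  -0.163
    129  0.4624   +0.200  +0.004  +0.710  -0.244


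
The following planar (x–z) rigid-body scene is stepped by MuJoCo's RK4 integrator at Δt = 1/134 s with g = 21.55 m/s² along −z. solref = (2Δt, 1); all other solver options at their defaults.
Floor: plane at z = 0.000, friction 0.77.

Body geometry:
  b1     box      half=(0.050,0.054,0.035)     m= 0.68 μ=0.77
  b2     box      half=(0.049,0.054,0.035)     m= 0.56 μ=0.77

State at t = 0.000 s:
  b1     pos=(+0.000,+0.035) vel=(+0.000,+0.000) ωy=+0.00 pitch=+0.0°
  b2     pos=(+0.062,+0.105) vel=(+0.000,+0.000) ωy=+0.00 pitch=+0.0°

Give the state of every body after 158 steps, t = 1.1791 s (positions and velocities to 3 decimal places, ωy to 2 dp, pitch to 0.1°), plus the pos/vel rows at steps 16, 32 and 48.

State at t = 1.1791 s:
  b1     pos=(+0.000,+0.035) vel=(+0.000,+0.000) ωy=+0.00 pitch=+0.0°
  b2     pos=(+0.108,+0.049) vel=(+0.000,+0.000) ωy=+0.00 pitch=+90.0°

Key-timestep trajectory:
   step    t(s)  b1.x    b1.z    b1.vx   b1.vz   b2.x    b2.z    b2.vx   b2.vz 
     16  0.1194   +0.000  +0.035  +0.000  +0.001   +0.088  +0.079  +0.361  -0.800
     32  0.2388   +0.000  +0.035  +0.000  +0.000   +0.122  +0.056  -0.028  -0.001
     48  0.3582   +0.000  +0.035  +0.000  +0.000   +0.106  +0.049  +0.161  -0.062


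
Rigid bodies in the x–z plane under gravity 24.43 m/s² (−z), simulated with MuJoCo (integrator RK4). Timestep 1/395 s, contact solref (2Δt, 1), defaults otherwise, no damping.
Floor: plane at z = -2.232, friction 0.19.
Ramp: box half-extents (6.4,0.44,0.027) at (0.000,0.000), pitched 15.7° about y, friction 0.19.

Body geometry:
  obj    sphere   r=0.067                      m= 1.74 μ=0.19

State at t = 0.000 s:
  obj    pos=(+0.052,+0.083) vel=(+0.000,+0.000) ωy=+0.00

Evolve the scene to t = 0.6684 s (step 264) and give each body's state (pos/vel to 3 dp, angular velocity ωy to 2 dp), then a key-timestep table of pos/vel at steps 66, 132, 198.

State at t = 0.6684 s:
  obj    pos=(+1.067,-0.202) vel=(+3.038,-0.854) ωy=+47.10

Key-timestep trajectory:
   step    t(s)  obj.x    obj.z    obj.vx   obj.vz 
     66  0.1671   +0.115  +0.065  +0.760  -0.214
    132  0.3342   +0.306  +0.012  +1.519  -0.427
    198  0.5013   +0.623  -0.078  +2.279  -0.641


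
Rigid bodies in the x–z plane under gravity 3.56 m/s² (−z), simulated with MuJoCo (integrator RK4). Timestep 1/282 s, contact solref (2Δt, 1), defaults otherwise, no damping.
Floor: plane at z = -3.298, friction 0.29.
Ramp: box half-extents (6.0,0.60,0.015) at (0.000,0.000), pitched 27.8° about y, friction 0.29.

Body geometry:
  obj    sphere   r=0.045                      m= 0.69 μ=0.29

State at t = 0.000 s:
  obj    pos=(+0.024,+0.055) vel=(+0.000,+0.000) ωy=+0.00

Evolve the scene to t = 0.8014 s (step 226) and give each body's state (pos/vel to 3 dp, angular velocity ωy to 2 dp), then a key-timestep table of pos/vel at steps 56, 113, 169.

State at t = 0.8014 s:
  obj    pos=(+0.361,-0.123) vel=(+0.841,-0.443) ωy=+21.12

Key-timestep trajectory:
   step    t(s)  obj.x    obj.z    obj.vx   obj.vz 
     56  0.1986   +0.045  +0.044  +0.208  -0.110
    113  0.4007   +0.108  +0.011  +0.420  -0.222
    169  0.5993   +0.212  -0.044  +0.629  -0.331


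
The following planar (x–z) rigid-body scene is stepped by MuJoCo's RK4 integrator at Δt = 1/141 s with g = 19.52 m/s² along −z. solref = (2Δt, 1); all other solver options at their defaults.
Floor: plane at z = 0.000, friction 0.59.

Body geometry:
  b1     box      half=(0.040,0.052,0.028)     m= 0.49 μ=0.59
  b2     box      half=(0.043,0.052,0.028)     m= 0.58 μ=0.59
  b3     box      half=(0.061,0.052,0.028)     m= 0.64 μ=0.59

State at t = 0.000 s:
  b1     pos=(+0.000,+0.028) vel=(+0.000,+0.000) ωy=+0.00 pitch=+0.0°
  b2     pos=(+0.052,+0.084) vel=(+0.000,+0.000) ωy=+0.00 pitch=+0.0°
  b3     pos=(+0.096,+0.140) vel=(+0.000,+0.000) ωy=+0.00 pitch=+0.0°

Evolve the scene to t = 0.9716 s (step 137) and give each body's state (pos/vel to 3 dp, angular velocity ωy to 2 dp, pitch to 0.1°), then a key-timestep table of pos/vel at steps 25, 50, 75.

State at t = 0.9716 s:
  b1     pos=(+0.000,+0.028) vel=(+0.000,+0.000) ωy=+0.00 pitch=+0.0°
  b2     pos=(+0.092,+0.043) vel=(+0.000,+0.000) ωy=+0.00 pitch=+90.0°
  b3     pos=(+0.195,+0.061) vel=(+0.000,+0.000) ωy=+0.00 pitch=+90.0°

Key-timestep trajectory:
   step    t(s)  b1.x    b1.z    b1.vx   b1.vz   b2.x    b2.z    b2.vx   b2.vz   b3.x    b3.z    b3.vx   b3.vz 
     25  0.1773   +0.000  +0.028  +0.000  +0.000   +0.090  +0.043  +0.406  -0.175   +0.162  +0.065  +0.289  +0.148
     50  0.3546   +0.000  +0.028  +0.000  +0.000   +0.093  +0.043  -0.015  +0.012   +0.206  +0.065  -0.011  -0.001
     75  0.5319   +0.000  +0.028  +0.000  +0.000   +0.092  +0.043  +0.000  +0.000   +0.196  +0.061  +0.162  -0.005


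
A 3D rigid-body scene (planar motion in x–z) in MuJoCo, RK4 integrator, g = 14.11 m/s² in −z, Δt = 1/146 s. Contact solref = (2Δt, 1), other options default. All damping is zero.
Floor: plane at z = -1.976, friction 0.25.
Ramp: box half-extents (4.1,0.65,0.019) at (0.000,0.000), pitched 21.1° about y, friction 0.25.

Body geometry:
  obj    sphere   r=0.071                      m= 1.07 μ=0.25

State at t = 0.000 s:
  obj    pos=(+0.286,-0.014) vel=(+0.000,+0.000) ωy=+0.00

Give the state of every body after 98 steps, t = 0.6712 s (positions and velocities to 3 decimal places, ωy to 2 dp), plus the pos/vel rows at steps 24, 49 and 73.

State at t = 0.6712 s:
  obj    pos=(+1.049,-0.308) vel=(+2.272,-0.877) ωy=+34.29

Key-timestep trajectory:
   step    t(s)  obj.x    obj.z    obj.vx   obj.vz 
     24  0.1644   +0.332  -0.032  +0.557  -0.215
     49  0.3356   +0.477  -0.088  +1.136  -0.438
     73  0.5000   +0.709  -0.177  +1.693  -0.653


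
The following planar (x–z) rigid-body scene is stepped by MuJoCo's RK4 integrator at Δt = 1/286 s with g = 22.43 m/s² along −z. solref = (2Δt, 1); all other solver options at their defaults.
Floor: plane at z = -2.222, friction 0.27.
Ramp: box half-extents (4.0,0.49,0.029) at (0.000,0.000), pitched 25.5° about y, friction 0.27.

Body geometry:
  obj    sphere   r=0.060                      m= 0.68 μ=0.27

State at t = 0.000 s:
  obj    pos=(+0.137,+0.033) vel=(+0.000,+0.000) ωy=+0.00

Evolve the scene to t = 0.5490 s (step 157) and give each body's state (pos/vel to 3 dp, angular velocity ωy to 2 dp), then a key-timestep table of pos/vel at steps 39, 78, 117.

State at t = 0.5490 s:
  obj    pos=(+1.075,-0.414) vel=(+3.418,-1.630) ωy=+63.09

Key-timestep trajectory:
   step    t(s)  obj.x    obj.z    obj.vx   obj.vz 
     39  0.1364   +0.195  +0.006  +0.849  -0.405
     78  0.2727   +0.369  -0.077  +1.698  -0.810
    117  0.4091   +0.658  -0.215  +2.547  -1.215


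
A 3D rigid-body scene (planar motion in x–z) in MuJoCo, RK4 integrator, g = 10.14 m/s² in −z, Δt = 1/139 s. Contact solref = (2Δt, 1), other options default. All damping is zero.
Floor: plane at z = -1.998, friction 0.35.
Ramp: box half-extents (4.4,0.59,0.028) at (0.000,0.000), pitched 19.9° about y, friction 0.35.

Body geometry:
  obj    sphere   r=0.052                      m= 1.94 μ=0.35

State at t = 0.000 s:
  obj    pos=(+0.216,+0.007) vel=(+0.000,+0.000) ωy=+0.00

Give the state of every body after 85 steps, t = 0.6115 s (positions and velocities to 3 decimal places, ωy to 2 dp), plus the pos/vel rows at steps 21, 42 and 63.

State at t = 0.6115 s:
  obj    pos=(+0.649,-0.150) vel=(+1.418,-0.513) ωy=+28.98

Key-timestep trajectory:
   step    t(s)  obj.x    obj.z    obj.vx   obj.vz 
     21  0.1511   +0.242  -0.003  +0.350  -0.127
     42  0.3022   +0.322  -0.031  +0.701  -0.254
     63  0.4532   +0.454  -0.079  +1.051  -0.380


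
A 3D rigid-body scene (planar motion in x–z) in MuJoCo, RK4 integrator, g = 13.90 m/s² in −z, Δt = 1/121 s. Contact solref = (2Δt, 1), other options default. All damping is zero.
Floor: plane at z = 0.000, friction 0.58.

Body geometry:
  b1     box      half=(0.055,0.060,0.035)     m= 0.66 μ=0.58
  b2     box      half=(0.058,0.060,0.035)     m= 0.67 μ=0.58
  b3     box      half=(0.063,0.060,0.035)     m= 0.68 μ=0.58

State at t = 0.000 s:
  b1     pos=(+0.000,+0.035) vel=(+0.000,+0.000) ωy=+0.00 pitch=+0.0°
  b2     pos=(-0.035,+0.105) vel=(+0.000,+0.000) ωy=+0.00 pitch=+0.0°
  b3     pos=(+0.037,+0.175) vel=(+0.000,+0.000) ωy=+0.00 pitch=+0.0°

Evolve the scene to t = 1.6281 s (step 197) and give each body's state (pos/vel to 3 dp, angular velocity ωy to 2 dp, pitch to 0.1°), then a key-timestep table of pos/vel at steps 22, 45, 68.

State at t = 1.6281 s:
  b1     pos=(+0.000,+0.035) vel=(+0.000,+0.000) ωy=+0.00 pitch=+0.0°
  b2     pos=(-0.035,+0.105) vel=(+0.000,+0.000) ωy=+0.00 pitch=+0.0°
  b3     pos=(+0.125,+0.063) vel=(+0.000,+0.000) ωy=+0.00 pitch=+90.0°

Key-timestep trajectory:
   step    t(s)  b1.x    b1.z    b1.vx   b1.vz   b2.x    b2.z    b2.vx   b2.vz   b3.x    b3.z    b3.vx   b3.vz 
     22  0.1818   +0.000  +0.035  -0.010  +0.000   -0.035  +0.105  -0.009  +0.000   +0.070  +0.125  +0.504  -0.750
     45  0.3719   +0.000  +0.035  +0.000  +0.000   -0.035  +0.105  +0.000  +0.000   +0.140  +0.069  -0.017  -0.004
     68  0.5620   +0.000  +0.035  +0.000  +0.000   -0.035  +0.105  +0.000  +0.000   +0.123  +0.064  +0.170  -0.082


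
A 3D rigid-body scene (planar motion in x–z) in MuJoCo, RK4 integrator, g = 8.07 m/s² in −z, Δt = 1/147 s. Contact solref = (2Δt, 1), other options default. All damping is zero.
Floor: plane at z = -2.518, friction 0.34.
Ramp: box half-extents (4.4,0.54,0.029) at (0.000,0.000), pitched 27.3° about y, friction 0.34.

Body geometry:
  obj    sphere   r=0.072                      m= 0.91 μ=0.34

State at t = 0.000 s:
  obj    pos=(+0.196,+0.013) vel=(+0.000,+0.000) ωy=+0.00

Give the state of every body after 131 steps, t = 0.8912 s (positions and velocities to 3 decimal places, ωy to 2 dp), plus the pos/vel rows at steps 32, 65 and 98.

State at t = 0.8912 s:
  obj    pos=(+1.129,-0.469) vel=(+2.094,-1.081) ωy=+32.71

Key-timestep trajectory:
   step    t(s)  obj.x    obj.z    obj.vx   obj.vz 
     32  0.2177   +0.252  -0.016  +0.512  -0.264
     65  0.4422   +0.426  -0.106  +1.039  -0.536
     98  0.6667   +0.718  -0.257  +1.566  -0.808


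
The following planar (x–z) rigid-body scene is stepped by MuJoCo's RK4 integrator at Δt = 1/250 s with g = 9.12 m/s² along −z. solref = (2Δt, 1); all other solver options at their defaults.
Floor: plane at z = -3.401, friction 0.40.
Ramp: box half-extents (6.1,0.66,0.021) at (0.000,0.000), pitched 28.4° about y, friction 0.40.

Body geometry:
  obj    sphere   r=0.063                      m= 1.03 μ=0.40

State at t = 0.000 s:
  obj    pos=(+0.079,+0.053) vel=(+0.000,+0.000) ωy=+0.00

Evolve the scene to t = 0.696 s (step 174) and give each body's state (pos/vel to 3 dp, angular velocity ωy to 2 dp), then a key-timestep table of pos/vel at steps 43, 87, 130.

State at t = 0.696 s:
  obj    pos=(+0.739,-0.304) vel=(+1.897,-1.026) ωy=+34.22

Key-timestep trajectory:
   step    t(s)  obj.x    obj.z    obj.vx   obj.vz 
     43  0.1720   +0.119  +0.031  +0.469  -0.254
     87  0.3480   +0.244  -0.036  +0.949  -0.513
    130  0.5200   +0.448  -0.146  +1.417  -0.766


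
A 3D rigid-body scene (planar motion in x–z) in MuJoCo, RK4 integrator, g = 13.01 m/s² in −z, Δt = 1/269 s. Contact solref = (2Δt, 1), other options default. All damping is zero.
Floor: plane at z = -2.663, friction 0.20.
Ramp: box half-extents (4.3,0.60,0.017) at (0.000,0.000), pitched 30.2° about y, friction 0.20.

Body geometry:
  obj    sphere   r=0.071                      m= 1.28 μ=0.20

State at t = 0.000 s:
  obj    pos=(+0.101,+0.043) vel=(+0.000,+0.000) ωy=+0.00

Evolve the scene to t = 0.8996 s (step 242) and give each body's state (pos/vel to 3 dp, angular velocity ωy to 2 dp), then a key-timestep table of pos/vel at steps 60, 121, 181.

State at t = 0.8996 s:
  obj    pos=(+1.736,-0.909) vel=(+3.635,-2.116) ωy=+59.22

Key-timestep trajectory:
   step    t(s)  obj.x    obj.z    obj.vx   obj.vz 
     60  0.2230   +0.202  -0.016  +0.901  -0.525
    121  0.4498   +0.510  -0.195  +1.818  -1.058
    181  0.6729   +1.016  -0.489  +2.719  -1.582


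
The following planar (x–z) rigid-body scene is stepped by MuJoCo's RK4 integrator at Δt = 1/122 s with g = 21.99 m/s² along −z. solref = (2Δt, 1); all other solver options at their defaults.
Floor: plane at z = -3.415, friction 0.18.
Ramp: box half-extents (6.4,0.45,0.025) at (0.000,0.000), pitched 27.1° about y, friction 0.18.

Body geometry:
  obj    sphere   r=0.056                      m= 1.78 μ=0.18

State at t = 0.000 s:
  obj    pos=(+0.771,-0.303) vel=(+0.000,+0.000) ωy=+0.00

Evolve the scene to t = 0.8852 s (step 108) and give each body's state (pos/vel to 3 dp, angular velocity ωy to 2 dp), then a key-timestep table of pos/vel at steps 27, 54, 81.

State at t = 0.8852 s:
  obj    pos=(+3.267,-1.581) vel=(+5.639,-2.886) ωy=+113.04

Key-timestep trajectory:
   step    t(s)  obj.x    obj.z    obj.vx   obj.vz 
     27  0.2213   +0.927  -0.383  +1.410  -0.722
     54  0.4426   +1.395  -0.623  +2.820  -1.443
     81  0.6639   +2.175  -1.022  +4.230  -2.164


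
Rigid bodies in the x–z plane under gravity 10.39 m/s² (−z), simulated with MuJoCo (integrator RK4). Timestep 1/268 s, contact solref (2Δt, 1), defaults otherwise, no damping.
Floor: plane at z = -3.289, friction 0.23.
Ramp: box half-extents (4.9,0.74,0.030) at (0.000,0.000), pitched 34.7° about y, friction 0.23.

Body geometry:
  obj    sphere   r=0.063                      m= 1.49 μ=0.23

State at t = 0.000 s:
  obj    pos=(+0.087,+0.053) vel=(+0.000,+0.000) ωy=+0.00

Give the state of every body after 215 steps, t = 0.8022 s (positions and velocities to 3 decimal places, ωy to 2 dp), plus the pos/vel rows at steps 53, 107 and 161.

State at t = 0.8022 s:
  obj    pos=(+1.205,-0.721) vel=(+2.787,-1.930) ωy=+53.78

Key-timestep trajectory:
   step    t(s)  obj.x    obj.z    obj.vx   obj.vz 
     53  0.1978   +0.155  +0.006  +0.687  -0.476
    107  0.3993   +0.364  -0.139  +1.387  -0.960
    161  0.6007   +0.714  -0.381  +2.087  -1.445


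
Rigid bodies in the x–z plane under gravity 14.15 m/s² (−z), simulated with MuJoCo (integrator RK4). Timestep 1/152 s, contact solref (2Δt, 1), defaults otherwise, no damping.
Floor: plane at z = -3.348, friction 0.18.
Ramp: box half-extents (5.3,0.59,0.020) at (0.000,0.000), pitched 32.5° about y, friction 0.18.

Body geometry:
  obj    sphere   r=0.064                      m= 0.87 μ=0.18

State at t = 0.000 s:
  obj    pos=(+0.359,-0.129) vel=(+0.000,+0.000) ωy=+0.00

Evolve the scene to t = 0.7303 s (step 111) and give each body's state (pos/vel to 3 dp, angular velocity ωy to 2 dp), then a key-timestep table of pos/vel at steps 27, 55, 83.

State at t = 0.7303 s:
  obj    pos=(+1.586,-0.911) vel=(+3.360,-2.142) ωy=+61.16

Key-timestep trajectory:
   step    t(s)  obj.x    obj.z    obj.vx   obj.vz 
     27  0.1776   +0.432  -0.175  +0.820  -0.517
     55  0.3618   +0.661  -0.321  +1.663  -1.067
     83  0.5461   +1.045  -0.567  +2.513  -1.602


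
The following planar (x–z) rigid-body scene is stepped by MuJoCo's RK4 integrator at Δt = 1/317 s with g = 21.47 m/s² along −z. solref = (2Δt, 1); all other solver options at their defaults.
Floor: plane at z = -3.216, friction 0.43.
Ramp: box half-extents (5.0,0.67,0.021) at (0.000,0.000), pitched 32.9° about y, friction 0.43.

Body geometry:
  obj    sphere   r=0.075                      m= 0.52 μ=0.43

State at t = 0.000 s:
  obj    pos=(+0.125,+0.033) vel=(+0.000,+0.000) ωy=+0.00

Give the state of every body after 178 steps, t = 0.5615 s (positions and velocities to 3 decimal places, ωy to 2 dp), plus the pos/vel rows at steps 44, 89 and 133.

State at t = 0.5615 s:
  obj    pos=(+1.228,-0.680) vel=(+3.927,-2.541) ωy=+62.35

Key-timestep trajectory:
   step    t(s)  obj.x    obj.z    obj.vx   obj.vz 
     44  0.1388   +0.193  -0.010  +0.971  -0.628
     89  0.2808   +0.401  -0.145  +1.964  -1.270
    133  0.4196   +0.741  -0.365  +2.935  -1.898


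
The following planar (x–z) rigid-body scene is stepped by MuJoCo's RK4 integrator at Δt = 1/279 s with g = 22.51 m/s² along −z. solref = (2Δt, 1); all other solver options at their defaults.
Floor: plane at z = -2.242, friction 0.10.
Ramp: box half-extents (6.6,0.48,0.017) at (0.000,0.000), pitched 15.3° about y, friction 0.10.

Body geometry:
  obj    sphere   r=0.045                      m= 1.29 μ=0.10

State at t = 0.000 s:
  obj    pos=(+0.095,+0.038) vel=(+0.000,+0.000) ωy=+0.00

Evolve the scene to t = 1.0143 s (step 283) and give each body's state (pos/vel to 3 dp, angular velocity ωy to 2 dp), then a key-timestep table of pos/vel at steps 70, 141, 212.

State at t = 1.0143 s:
  obj    pos=(+2.201,-0.538) vel=(+4.151,-1.136) ωy=+95.62

Key-timestep trajectory:
   step    t(s)  obj.x    obj.z    obj.vx   obj.vz 
     70  0.2509   +0.224  +0.003  +1.027  -0.281
    141  0.5054   +0.618  -0.105  +2.068  -0.566
    212  0.7599   +1.277  -0.285  +3.110  -0.851


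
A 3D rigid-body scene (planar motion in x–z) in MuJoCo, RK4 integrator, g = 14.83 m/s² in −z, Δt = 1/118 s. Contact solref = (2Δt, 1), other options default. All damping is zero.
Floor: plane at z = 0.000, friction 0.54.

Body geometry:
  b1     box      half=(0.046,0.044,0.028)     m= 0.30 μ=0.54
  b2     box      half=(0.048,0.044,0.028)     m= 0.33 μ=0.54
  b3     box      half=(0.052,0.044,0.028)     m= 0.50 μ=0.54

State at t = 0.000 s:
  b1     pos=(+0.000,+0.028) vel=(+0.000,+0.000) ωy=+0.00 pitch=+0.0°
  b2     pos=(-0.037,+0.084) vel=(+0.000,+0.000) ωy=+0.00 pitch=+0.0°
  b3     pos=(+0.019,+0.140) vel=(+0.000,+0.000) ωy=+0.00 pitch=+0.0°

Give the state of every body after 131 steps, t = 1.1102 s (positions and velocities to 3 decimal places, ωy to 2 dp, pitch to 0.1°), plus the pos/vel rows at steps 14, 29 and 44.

State at t = 1.1102 s:
  b1     pos=(+0.000,+0.028) vel=(+0.000,+0.000) ωy=+0.00 pitch=+0.0°
  b2     pos=(-0.037,+0.084) vel=(+0.000,+0.000) ωy=+0.00 pitch=-0.1°
  b3     pos=(+0.138,+0.028) vel=(+0.000,+0.000) ωy=+0.00 pitch=+180.0°

Key-timestep trajectory:
   step    t(s)  b1.x    b1.z    b1.vx   b1.vz   b2.x    b2.z    b2.vx   b2.vz   b3.x    b3.z    b3.vx   b3.vz 
     14  0.1186   +0.000  +0.028  -0.001  +0.001   -0.037  +0.084  -0.003  +0.001   +0.032  +0.132  +0.231  -0.209
     29  0.2458   +0.000  +0.028  -0.001  +0.000   -0.037  +0.084  -0.002  +0.000   +0.079  +0.102  +0.536  -0.352
     44  0.3729   +0.000  +0.028  +0.000  +0.000   -0.037  +0.084  +0.000  +0.000   +0.140  +0.023  -0.063  +0.176


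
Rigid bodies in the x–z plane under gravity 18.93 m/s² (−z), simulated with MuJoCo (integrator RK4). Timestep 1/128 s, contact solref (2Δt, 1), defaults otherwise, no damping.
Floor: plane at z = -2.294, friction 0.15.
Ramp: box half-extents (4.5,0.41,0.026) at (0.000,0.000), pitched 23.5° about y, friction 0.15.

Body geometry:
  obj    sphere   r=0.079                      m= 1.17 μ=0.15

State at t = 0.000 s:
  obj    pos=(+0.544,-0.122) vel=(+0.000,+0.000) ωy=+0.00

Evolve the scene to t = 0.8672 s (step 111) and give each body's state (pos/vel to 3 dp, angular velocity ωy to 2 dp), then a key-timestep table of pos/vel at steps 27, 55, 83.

State at t = 0.8672 s:
  obj    pos=(+2.404,-0.931) vel=(+4.288,-1.865) ωy=+59.15

Key-timestep trajectory:
   step    t(s)  obj.x    obj.z    obj.vx   obj.vz 
     27  0.2109   +0.654  -0.170  +1.044  -0.454
     55  0.4297   +1.001  -0.321  +2.125  -0.924
     83  0.6484   +1.584  -0.574  +3.207  -1.394


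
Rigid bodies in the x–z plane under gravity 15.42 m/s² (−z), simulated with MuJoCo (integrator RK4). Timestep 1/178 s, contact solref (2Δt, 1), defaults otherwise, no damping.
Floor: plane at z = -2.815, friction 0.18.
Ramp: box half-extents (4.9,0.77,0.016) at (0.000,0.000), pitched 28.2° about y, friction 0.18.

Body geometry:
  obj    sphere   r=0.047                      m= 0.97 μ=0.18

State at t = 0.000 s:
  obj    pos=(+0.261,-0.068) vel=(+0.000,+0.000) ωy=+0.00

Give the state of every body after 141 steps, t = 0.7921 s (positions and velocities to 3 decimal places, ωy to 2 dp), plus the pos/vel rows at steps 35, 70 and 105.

State at t = 0.7921 s:
  obj    pos=(+1.700,-0.840) vel=(+3.634,-1.948) ωy=+87.68

Key-timestep trajectory:
   step    t(s)  obj.x    obj.z    obj.vx   obj.vz 
     35  0.1966   +0.350  -0.116  +0.902  -0.484
     70  0.3933   +0.616  -0.259  +1.804  -0.967
    105  0.5899   +1.059  -0.496  +2.706  -1.451
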